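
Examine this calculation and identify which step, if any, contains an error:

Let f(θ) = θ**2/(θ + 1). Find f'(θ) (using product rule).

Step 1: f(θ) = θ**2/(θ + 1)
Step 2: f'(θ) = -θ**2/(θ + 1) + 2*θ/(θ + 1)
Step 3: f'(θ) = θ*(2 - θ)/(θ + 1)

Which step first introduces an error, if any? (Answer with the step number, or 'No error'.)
Step 2

Step 2 is incorrect due to a wrong exponent.
The step shows: -θ**2/(θ + 1) + 2*θ/(θ + 1)
The correct value should be: -θ**2/(θ + 1)**2 + 2*θ/(θ + 1)

Explanation: The exponent -2 on θ + 1 was incorrectly written as -1: the term -θ**2/(θ + 1)**2 was incorrectly written as -θ**2/(θ + 1)
The later steps are derived from this incorrect expression, so the error originates in Step 2.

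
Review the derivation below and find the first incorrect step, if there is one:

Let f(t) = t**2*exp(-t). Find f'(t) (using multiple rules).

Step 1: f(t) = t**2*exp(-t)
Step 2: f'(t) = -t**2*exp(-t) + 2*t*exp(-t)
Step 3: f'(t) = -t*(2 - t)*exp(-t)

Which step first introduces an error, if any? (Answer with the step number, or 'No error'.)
Step 3

Step 3 is incorrect due to a sign flip.
The step shows: -t*(2 - t)*exp(-t)
The correct value should be: t*(2 - t)*exp(-t)

Explanation: The sign of the whole expression was flipped: the term t*(2 - t)*exp(-t) was incorrectly written as -t*(2 - t)*exp(-t)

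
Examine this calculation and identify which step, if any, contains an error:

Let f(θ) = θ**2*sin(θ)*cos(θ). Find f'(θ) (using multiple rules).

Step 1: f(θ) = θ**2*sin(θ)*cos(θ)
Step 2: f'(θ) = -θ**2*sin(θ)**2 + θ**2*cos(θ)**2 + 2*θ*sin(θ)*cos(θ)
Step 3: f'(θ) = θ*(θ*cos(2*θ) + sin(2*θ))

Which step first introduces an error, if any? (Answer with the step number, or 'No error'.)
No error

All steps in this derivation are correct.
The final answer f'(θ) = θ*(θ*cos(2*θ) + sin(2*θ)) is valid.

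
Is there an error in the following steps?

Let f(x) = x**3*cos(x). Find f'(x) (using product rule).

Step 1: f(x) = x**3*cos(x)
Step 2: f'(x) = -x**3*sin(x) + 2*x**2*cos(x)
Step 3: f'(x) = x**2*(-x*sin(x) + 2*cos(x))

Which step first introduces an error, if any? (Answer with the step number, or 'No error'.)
Step 2

Step 2 is incorrect due to a wrong coefficient.
The step shows: -x**3*sin(x) + 2*x**2*cos(x)
The correct value should be: -x**3*sin(x) + 3*x**2*cos(x)

Explanation: The coefficient 3 was incorrectly written as 2: the term 3*x**2*cos(x) was incorrectly written as 2*x**2*cos(x)
The later steps are derived from this incorrect expression, so the error originates in Step 2.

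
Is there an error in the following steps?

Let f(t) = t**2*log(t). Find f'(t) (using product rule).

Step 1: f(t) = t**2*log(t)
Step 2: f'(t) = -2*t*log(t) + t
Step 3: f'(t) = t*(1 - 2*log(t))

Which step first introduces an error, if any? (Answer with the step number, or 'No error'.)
Step 2

Step 2 is incorrect due to a sign flip.
The step shows: -2*t*log(t) + t
The correct value should be: 2*t*log(t) + t

Explanation: The sign of one term was flipped: the term 2*t*log(t) was incorrectly written as -2*t*log(t)
The later steps are derived from this incorrect expression, so the error originates in Step 2.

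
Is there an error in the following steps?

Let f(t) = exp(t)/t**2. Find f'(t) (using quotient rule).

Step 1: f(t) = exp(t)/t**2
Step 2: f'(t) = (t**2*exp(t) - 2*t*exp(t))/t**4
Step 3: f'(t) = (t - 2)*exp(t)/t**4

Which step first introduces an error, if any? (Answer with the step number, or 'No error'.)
Step 3

Step 3 is incorrect due to a wrong exponent.
The step shows: (t - 2)*exp(t)/t**4
The correct value should be: (t - 2)*exp(t)/t**3

Explanation: The exponent -3 on t was incorrectly written as -4: the term (t - 2)*exp(t)/t**3 was incorrectly written as (t - 2)*exp(t)/t**4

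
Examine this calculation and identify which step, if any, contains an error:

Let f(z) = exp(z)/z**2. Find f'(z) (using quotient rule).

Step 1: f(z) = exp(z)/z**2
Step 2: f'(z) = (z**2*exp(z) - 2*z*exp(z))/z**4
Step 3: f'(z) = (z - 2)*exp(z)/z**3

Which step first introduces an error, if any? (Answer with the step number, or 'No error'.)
No error

All steps in this derivation are correct.
The final answer f'(z) = (z - 2)*exp(z)/z**3 is valid.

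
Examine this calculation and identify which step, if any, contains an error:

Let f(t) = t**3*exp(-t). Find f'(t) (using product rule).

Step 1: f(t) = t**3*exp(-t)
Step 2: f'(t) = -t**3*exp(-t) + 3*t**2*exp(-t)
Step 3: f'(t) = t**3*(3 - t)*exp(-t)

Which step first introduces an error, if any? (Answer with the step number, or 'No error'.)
Step 3

Step 3 is incorrect due to a wrong exponent.
The step shows: t**3*(3 - t)*exp(-t)
The correct value should be: t**2*(3 - t)*exp(-t)

Explanation: The exponent 2 on t was incorrectly written as 3: the term t**2*(3 - t)*exp(-t) was incorrectly written as t**3*(3 - t)*exp(-t)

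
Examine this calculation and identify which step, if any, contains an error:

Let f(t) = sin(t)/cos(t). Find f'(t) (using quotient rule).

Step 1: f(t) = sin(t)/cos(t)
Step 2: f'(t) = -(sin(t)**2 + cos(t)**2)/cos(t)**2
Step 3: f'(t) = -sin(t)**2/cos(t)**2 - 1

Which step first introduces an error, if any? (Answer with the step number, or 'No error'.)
Step 2

Step 2 is incorrect due to a sign flip.
The step shows: -(sin(t)**2 + cos(t)**2)/cos(t)**2
The correct value should be: (sin(t)**2 + cos(t)**2)/cos(t)**2

Explanation: The sign of the whole expression was flipped: the term (sin(t)**2 + cos(t)**2)/cos(t)**2 was incorrectly written as -(sin(t)**2 + cos(t)**2)/cos(t)**2
The later steps are derived from this incorrect expression, so the error originates in Step 2.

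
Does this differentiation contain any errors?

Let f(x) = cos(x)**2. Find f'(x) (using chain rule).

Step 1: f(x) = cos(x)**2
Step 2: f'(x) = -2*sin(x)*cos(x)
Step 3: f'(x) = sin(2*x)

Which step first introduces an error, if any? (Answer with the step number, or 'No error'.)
Step 3

Step 3 is incorrect due to a sign flip.
The step shows: sin(2*x)
The correct value should be: -sin(2*x)

Explanation: The sign of the whole expression was flipped: the term -sin(2*x) was incorrectly written as sin(2*x)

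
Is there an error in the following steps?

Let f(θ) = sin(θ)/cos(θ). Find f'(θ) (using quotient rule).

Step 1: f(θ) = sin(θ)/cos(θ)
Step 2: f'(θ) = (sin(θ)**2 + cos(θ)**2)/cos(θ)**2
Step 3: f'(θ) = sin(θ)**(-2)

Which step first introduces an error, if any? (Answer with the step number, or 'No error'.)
Step 3

Step 3 is incorrect due to a wrong trig function.
The step shows: sin(θ)**(-2)
The correct value should be: cos(θ)**(-2)

Explanation: cos(θ) was incorrectly written as sin(θ): the term cos(θ)**(-2) was incorrectly written as sin(θ)**(-2)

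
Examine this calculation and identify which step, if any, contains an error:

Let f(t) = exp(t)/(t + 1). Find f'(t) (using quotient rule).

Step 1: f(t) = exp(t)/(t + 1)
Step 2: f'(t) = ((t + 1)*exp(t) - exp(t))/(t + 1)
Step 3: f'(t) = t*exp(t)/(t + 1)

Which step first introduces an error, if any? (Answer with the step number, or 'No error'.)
Step 2

Step 2 is incorrect due to a wrong exponent.
The step shows: ((t + 1)*exp(t) - exp(t))/(t + 1)
The correct value should be: ((t + 1)*exp(t) - exp(t))/(t + 1)**2

Explanation: The exponent -2 on t + 1 was incorrectly written as -1: the term ((t + 1)*exp(t) - exp(t))/(t + 1)**2 was incorrectly written as ((t + 1)*exp(t) - exp(t))/(t + 1)
The later steps are derived from this incorrect expression, so the error originates in Step 2.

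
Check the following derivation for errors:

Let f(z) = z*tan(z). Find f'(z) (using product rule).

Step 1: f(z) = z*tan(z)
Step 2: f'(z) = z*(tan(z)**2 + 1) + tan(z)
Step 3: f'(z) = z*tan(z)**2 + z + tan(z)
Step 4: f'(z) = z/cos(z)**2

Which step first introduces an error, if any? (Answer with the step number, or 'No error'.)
Step 4

Step 4 is incorrect due to a dropped term.
The step shows: z/cos(z)**2
The correct value should be: z/cos(z)**2 + tan(z)

Explanation: A term was dropped: the term tan(z) was incorrectly omitted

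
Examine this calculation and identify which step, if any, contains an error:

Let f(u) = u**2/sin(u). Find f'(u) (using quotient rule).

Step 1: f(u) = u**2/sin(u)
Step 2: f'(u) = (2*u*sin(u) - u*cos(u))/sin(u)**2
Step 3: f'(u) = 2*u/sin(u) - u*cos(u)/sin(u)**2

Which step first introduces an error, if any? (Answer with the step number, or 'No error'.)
Step 2

Step 2 is incorrect due to a wrong exponent.
The step shows: (2*u*sin(u) - u*cos(u))/sin(u)**2
The correct value should be: (-u**2*cos(u) + 2*u*sin(u))/sin(u)**2

Explanation: The exponent 2 on u was incorrectly written as 1: the term (-u**2*cos(u) + 2*u*sin(u))/sin(u)**2 was incorrectly written as (2*u*sin(u) - u*cos(u))/sin(u)**2
The later steps are derived from this incorrect expression, so the error originates in Step 2.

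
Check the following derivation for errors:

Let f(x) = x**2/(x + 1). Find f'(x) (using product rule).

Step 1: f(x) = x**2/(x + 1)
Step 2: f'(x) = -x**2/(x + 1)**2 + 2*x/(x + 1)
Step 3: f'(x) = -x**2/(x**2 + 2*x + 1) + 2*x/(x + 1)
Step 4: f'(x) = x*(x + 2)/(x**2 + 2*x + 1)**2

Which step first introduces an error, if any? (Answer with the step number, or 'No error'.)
Step 4

Step 4 is incorrect due to a wrong exponent.
The step shows: x*(x + 2)/(x**2 + 2*x + 1)**2
The correct value should be: x*(x + 2)/(x**2 + 2*x + 1)

Explanation: The exponent -1 on x**2 + 2*x + 1 was incorrectly written as -2: the term x*(x + 2)/(x**2 + 2*x + 1) was incorrectly written as x*(x + 2)/(x**2 + 2*x + 1)**2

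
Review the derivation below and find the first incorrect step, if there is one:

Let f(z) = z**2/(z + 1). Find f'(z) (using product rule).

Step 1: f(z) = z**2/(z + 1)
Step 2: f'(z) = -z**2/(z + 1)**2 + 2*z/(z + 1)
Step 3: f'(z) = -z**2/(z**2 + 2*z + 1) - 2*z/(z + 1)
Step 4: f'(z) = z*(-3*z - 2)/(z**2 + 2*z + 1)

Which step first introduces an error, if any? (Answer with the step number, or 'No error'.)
Step 3

Step 3 is incorrect due to a sign flip.
The step shows: -z**2/(z**2 + 2*z + 1) - 2*z/(z + 1)
The correct value should be: -z**2/(z**2 + 2*z + 1) + 2*z/(z + 1)

Explanation: The sign of one term was flipped: the term 2*z/(z + 1) was incorrectly written as -2*z/(z + 1)
The later steps are derived from this incorrect expression, so the error originates in Step 3.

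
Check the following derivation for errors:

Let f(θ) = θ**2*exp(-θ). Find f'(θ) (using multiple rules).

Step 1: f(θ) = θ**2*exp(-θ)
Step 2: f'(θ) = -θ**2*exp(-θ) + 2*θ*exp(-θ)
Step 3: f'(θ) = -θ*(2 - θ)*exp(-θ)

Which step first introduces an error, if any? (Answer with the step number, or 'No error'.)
Step 3

Step 3 is incorrect due to a sign flip.
The step shows: -θ*(2 - θ)*exp(-θ)
The correct value should be: θ*(2 - θ)*exp(-θ)

Explanation: The sign of the whole expression was flipped: the term θ*(2 - θ)*exp(-θ) was incorrectly written as -θ*(2 - θ)*exp(-θ)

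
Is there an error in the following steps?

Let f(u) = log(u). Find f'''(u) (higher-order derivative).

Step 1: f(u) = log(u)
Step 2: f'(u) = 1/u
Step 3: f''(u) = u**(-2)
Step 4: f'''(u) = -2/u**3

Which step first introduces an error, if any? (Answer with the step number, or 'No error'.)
Step 3

Step 3 is incorrect due to a sign flip.
The step shows: u**(-2)
The correct value should be: -1/u**2

Explanation: The sign of the whole expression was flipped: the term -1/u**2 was incorrectly written as u**(-2)
The later steps are derived from this incorrect expression, so the error originates in Step 3.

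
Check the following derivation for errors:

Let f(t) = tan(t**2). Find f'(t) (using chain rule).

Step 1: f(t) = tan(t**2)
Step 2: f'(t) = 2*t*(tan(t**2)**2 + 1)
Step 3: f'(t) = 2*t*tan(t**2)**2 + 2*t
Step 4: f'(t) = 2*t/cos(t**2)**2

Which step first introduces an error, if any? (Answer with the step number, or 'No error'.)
No error

All steps in this derivation are correct.
The final answer f'(t) = 2*t/cos(t**2)**2 is valid.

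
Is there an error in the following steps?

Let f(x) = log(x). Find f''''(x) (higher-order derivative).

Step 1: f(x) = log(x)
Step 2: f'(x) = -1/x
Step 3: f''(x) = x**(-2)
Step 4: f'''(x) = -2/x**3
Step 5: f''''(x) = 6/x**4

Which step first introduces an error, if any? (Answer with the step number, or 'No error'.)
Step 2

Step 2 is incorrect due to a sign flip.
The step shows: -1/x
The correct value should be: 1/x

Explanation: The sign of the whole expression was flipped: the term 1/x was incorrectly written as -1/x
The later steps are derived from this incorrect expression, so the error originates in Step 2.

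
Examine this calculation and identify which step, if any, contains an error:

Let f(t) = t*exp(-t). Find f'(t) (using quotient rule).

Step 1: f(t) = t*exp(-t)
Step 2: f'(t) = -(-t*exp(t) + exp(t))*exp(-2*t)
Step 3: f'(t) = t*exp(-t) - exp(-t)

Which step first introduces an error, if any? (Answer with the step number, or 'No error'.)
Step 2

Step 2 is incorrect due to a sign flip.
The step shows: -(-t*exp(t) + exp(t))*exp(-2*t)
The correct value should be: (-t*exp(t) + exp(t))*exp(-2*t)

Explanation: The sign of the whole expression was flipped: the term (-t*exp(t) + exp(t))*exp(-2*t) was incorrectly written as -(-t*exp(t) + exp(t))*exp(-2*t)
The later steps are derived from this incorrect expression, so the error originates in Step 2.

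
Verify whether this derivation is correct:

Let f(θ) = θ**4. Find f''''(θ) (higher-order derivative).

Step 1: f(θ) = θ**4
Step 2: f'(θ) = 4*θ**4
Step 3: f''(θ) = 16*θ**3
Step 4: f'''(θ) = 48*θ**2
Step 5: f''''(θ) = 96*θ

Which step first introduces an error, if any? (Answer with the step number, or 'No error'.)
Step 2

Step 2 is incorrect due to a wrong exponent.
The step shows: 4*θ**4
The correct value should be: 4*θ**3

Explanation: The exponent 3 on θ was incorrectly written as 4: the term 4*θ**3 was incorrectly written as 4*θ**4
The later steps are derived from this incorrect expression, so the error originates in Step 2.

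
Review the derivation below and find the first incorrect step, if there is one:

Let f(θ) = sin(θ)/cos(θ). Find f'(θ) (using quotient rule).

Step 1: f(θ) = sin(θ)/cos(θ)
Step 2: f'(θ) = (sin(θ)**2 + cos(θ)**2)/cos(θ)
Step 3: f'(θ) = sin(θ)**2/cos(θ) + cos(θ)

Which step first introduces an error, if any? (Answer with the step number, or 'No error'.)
Step 2

Step 2 is incorrect due to a wrong exponent.
The step shows: (sin(θ)**2 + cos(θ)**2)/cos(θ)
The correct value should be: (sin(θ)**2 + cos(θ)**2)/cos(θ)**2

Explanation: The exponent -2 on cos(θ) was incorrectly written as -1: the term (sin(θ)**2 + cos(θ)**2)/cos(θ)**2 was incorrectly written as (sin(θ)**2 + cos(θ)**2)/cos(θ)
The later steps are derived from this incorrect expression, so the error originates in Step 2.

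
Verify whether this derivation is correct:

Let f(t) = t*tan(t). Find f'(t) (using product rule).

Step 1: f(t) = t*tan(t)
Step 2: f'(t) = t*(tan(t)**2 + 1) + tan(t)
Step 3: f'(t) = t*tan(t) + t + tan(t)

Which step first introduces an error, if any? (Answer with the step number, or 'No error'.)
Step 3

Step 3 is incorrect due to a wrong exponent.
The step shows: t*tan(t) + t + tan(t)
The correct value should be: t*tan(t)**2 + t + tan(t)

Explanation: The exponent 2 on tan(t) was incorrectly written as 1: the term t*tan(t)**2 was incorrectly written as t*tan(t)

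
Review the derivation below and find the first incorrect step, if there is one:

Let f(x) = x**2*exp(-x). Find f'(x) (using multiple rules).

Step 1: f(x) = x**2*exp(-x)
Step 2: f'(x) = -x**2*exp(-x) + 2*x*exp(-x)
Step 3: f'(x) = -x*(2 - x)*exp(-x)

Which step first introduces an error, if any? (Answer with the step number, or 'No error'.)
Step 3

Step 3 is incorrect due to a sign flip.
The step shows: -x*(2 - x)*exp(-x)
The correct value should be: x*(2 - x)*exp(-x)

Explanation: The sign of the whole expression was flipped: the term x*(2 - x)*exp(-x) was incorrectly written as -x*(2 - x)*exp(-x)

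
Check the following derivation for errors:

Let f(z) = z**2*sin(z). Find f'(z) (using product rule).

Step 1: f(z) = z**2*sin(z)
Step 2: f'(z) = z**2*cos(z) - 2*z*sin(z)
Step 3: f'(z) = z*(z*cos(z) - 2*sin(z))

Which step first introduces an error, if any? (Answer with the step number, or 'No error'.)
Step 2

Step 2 is incorrect due to a sign flip.
The step shows: z**2*cos(z) - 2*z*sin(z)
The correct value should be: z**2*cos(z) + 2*z*sin(z)

Explanation: The sign of one term was flipped: the term 2*z*sin(z) was incorrectly written as -2*z*sin(z)
The later steps are derived from this incorrect expression, so the error originates in Step 2.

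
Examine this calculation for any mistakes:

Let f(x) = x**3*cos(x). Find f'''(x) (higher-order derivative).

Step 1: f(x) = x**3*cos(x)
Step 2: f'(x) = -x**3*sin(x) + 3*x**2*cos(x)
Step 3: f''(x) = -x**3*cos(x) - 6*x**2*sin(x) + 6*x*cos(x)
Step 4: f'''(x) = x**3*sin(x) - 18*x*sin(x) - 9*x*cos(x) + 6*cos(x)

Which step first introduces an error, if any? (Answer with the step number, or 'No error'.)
Step 4

Step 4 is incorrect due to a wrong exponent.
The step shows: x**3*sin(x) - 18*x*sin(x) - 9*x*cos(x) + 6*cos(x)
The correct value should be: x**3*sin(x) - 9*x**2*cos(x) - 18*x*sin(x) + 6*cos(x)

Explanation: The exponent 2 on x was incorrectly written as 1: the term -9*x**2*cos(x) was incorrectly written as -9*x*cos(x)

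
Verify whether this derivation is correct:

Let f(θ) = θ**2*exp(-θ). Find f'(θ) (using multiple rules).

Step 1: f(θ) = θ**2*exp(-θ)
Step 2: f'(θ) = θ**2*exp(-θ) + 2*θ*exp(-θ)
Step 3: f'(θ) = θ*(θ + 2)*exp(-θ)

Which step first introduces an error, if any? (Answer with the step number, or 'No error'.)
Step 2

Step 2 is incorrect due to a sign flip.
The step shows: θ**2*exp(-θ) + 2*θ*exp(-θ)
The correct value should be: -θ**2*exp(-θ) + 2*θ*exp(-θ)

Explanation: The sign of one term was flipped: the term -θ**2*exp(-θ) was incorrectly written as θ**2*exp(-θ)
The later steps are derived from this incorrect expression, so the error originates in Step 2.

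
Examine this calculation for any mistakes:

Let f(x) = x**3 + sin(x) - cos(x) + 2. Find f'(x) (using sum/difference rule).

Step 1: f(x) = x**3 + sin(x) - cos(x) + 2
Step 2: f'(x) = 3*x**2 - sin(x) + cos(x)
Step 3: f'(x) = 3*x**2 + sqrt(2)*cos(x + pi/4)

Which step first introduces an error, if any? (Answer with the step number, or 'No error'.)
Step 2

Step 2 is incorrect due to a sign flip.
The step shows: 3*x**2 - sin(x) + cos(x)
The correct value should be: 3*x**2 + sin(x) + cos(x)

Explanation: The sign of one term was flipped: the term sin(x) was incorrectly written as -sin(x)
The later steps are derived from this incorrect expression, so the error originates in Step 2.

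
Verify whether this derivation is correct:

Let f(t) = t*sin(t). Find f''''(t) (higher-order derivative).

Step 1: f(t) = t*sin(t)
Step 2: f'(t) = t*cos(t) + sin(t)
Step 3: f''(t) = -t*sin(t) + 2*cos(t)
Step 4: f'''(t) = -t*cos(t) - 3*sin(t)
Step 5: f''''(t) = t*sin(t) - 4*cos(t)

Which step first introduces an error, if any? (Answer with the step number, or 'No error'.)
No error

All steps in this derivation are correct.
The final answer f''''(t) = t*sin(t) - 4*cos(t) is valid.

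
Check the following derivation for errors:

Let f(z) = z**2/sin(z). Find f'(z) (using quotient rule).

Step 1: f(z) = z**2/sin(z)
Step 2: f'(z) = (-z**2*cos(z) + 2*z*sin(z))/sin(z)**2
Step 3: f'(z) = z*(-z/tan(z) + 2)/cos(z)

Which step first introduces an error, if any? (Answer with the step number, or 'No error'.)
Step 3

Step 3 is incorrect due to a wrong trig function.
The step shows: z*(-z/tan(z) + 2)/cos(z)
The correct value should be: z*(-z/tan(z) + 2)/sin(z)

Explanation: sin(z) was incorrectly written as cos(z): the term z*(-z/tan(z) + 2)/sin(z) was incorrectly written as z*(-z/tan(z) + 2)/cos(z)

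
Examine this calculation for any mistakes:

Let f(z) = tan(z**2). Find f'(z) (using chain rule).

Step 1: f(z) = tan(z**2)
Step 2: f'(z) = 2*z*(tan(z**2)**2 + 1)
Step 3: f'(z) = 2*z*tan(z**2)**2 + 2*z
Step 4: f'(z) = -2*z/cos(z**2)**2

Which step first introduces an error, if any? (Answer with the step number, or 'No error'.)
Step 4

Step 4 is incorrect due to a sign flip.
The step shows: -2*z/cos(z**2)**2
The correct value should be: 2*z/cos(z**2)**2

Explanation: The sign of the whole expression was flipped: the term 2*z/cos(z**2)**2 was incorrectly written as -2*z/cos(z**2)**2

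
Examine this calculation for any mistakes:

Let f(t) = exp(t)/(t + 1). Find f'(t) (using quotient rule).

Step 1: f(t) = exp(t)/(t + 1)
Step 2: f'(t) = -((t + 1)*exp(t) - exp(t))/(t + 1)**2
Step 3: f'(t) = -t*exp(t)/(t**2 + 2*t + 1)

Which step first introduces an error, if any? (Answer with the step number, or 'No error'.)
Step 2

Step 2 is incorrect due to a sign flip.
The step shows: -((t + 1)*exp(t) - exp(t))/(t + 1)**2
The correct value should be: ((t + 1)*exp(t) - exp(t))/(t + 1)**2

Explanation: The sign of the whole expression was flipped: the term ((t + 1)*exp(t) - exp(t))/(t + 1)**2 was incorrectly written as -((t + 1)*exp(t) - exp(t))/(t + 1)**2
The later steps are derived from this incorrect expression, so the error originates in Step 2.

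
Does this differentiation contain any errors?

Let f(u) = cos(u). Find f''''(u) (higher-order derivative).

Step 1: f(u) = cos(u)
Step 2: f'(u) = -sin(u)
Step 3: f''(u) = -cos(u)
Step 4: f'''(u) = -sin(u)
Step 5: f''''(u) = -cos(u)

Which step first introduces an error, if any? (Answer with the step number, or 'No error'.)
Step 4

Step 4 is incorrect due to a sign flip.
The step shows: -sin(u)
The correct value should be: sin(u)

Explanation: The sign of the whole expression was flipped: the term sin(u) was incorrectly written as -sin(u)
The later steps are derived from this incorrect expression, so the error originates in Step 4.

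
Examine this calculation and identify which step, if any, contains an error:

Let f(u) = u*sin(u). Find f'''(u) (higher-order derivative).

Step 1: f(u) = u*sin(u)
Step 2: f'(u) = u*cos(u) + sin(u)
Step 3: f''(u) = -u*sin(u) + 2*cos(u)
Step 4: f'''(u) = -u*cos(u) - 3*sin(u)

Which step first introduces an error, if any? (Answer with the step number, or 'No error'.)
No error

All steps in this derivation are correct.
The final answer f'''(u) = -u*cos(u) - 3*sin(u) is valid.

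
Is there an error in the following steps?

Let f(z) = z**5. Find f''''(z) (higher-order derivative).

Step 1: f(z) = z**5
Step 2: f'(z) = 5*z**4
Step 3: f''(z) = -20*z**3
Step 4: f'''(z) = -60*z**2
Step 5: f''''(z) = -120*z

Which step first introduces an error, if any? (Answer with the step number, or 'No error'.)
Step 3

Step 3 is incorrect due to a sign flip.
The step shows: -20*z**3
The correct value should be: 20*z**3

Explanation: The sign of the whole expression was flipped: the term 20*z**3 was incorrectly written as -20*z**3
The later steps are derived from this incorrect expression, so the error originates in Step 3.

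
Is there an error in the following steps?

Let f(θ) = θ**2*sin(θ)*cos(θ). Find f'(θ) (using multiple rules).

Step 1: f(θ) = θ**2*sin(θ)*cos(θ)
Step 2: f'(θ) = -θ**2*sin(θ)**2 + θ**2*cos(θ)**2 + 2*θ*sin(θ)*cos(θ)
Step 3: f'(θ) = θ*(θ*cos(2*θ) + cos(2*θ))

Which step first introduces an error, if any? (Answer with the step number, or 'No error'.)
Step 3

Step 3 is incorrect due to a wrong trig function.
The step shows: θ*(θ*cos(2*θ) + cos(2*θ))
The correct value should be: θ*(θ*cos(2*θ) + sin(2*θ))

Explanation: sin(2*θ) was incorrectly written as cos(2*θ): the term θ*(θ*cos(2*θ) + sin(2*θ)) was incorrectly written as θ*(θ*cos(2*θ) + cos(2*θ))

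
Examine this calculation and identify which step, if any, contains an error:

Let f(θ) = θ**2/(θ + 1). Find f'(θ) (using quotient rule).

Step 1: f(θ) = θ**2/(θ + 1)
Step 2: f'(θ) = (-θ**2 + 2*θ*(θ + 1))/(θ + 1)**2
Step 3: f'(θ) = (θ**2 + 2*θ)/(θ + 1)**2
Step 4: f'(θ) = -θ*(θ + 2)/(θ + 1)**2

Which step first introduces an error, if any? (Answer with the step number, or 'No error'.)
Step 4

Step 4 is incorrect due to a sign flip.
The step shows: -θ*(θ + 2)/(θ + 1)**2
The correct value should be: θ*(θ + 2)/(θ + 1)**2

Explanation: The sign of the whole expression was flipped: the term θ*(θ + 2)/(θ + 1)**2 was incorrectly written as -θ*(θ + 2)/(θ + 1)**2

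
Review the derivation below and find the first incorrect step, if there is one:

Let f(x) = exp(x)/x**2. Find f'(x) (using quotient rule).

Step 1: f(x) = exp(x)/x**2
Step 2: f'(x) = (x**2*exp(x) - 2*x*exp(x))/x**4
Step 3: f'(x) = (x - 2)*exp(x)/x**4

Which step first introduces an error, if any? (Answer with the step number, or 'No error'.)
Step 3

Step 3 is incorrect due to a wrong exponent.
The step shows: (x - 2)*exp(x)/x**4
The correct value should be: (x - 2)*exp(x)/x**3

Explanation: The exponent -3 on x was incorrectly written as -4: the term (x - 2)*exp(x)/x**3 was incorrectly written as (x - 2)*exp(x)/x**4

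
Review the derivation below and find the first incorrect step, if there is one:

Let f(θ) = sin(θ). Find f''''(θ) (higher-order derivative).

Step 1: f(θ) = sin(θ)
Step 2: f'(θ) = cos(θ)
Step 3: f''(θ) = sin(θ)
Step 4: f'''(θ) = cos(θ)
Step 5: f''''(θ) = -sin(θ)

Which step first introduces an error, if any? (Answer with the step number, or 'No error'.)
Step 3

Step 3 is incorrect due to a sign flip.
The step shows: sin(θ)
The correct value should be: -sin(θ)

Explanation: The sign of the whole expression was flipped: the term -sin(θ) was incorrectly written as sin(θ)
The later steps are derived from this incorrect expression, so the error originates in Step 3.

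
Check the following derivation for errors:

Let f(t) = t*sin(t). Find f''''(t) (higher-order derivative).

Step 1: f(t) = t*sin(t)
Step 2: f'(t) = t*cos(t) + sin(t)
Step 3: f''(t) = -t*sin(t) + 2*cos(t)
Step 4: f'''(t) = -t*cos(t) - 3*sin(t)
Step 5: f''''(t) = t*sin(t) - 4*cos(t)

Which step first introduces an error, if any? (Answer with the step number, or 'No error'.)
No error

All steps in this derivation are correct.
The final answer f''''(t) = t*sin(t) - 4*cos(t) is valid.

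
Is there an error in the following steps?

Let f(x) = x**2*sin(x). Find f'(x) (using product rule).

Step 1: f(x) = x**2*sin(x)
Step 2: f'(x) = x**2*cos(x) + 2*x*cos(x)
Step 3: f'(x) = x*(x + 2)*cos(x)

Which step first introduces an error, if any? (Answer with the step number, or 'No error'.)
Step 2

Step 2 is incorrect due to a wrong trig function.
The step shows: x**2*cos(x) + 2*x*cos(x)
The correct value should be: x**2*cos(x) + 2*x*sin(x)

Explanation: sin(x) was incorrectly written as cos(x): the term 2*x*sin(x) was incorrectly written as 2*x*cos(x)
The later steps are derived from this incorrect expression, so the error originates in Step 2.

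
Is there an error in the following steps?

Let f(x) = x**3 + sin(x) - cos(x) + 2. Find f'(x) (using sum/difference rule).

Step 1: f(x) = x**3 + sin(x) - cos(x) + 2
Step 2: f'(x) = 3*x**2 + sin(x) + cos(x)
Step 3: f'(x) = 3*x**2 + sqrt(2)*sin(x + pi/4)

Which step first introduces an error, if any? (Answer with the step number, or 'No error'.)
No error

All steps in this derivation are correct.
The final answer f'(x) = 3*x**2 + sqrt(2)*sin(x + pi/4) is valid.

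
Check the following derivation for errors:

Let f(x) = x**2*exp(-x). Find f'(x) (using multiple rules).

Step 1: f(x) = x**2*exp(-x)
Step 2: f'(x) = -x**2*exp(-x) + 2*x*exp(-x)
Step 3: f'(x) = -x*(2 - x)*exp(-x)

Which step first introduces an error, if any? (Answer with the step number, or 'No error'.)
Step 3

Step 3 is incorrect due to a sign flip.
The step shows: -x*(2 - x)*exp(-x)
The correct value should be: x*(2 - x)*exp(-x)

Explanation: The sign of the whole expression was flipped: the term x*(2 - x)*exp(-x) was incorrectly written as -x*(2 - x)*exp(-x)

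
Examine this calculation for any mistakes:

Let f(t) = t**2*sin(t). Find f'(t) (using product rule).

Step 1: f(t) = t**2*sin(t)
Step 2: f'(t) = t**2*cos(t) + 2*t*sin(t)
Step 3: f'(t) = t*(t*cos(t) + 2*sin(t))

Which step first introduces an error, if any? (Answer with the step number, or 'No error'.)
No error

All steps in this derivation are correct.
The final answer f'(t) = t*(t*cos(t) + 2*sin(t)) is valid.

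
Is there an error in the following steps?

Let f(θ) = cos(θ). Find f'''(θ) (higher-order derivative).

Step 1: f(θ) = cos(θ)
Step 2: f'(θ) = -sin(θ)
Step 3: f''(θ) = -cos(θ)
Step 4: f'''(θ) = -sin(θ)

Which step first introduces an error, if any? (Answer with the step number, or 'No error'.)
Step 4

Step 4 is incorrect due to a sign flip.
The step shows: -sin(θ)
The correct value should be: sin(θ)

Explanation: The sign of the whole expression was flipped: the term sin(θ) was incorrectly written as -sin(θ)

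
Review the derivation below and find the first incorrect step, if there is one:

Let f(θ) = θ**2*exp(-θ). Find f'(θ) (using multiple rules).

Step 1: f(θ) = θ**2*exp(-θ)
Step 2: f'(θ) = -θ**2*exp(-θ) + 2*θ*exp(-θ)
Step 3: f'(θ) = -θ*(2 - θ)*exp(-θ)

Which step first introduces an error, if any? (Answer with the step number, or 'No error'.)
Step 3

Step 3 is incorrect due to a sign flip.
The step shows: -θ*(2 - θ)*exp(-θ)
The correct value should be: θ*(2 - θ)*exp(-θ)

Explanation: The sign of the whole expression was flipped: the term θ*(2 - θ)*exp(-θ) was incorrectly written as -θ*(2 - θ)*exp(-θ)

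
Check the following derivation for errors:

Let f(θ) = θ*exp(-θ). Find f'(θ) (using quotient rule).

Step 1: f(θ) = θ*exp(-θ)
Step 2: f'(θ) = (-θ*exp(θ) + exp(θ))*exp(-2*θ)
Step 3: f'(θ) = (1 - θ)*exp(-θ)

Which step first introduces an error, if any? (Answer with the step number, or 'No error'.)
No error

All steps in this derivation are correct.
The final answer f'(θ) = (1 - θ)*exp(-θ) is valid.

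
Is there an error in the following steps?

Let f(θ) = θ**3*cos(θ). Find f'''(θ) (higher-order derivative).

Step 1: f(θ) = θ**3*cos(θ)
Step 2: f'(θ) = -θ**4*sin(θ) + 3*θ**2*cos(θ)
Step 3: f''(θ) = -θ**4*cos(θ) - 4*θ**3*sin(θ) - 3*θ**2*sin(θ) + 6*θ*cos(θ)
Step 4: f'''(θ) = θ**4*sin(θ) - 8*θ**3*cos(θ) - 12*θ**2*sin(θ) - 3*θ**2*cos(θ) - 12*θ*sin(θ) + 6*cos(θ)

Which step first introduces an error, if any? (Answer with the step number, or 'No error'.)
Step 2

Step 2 is incorrect due to a wrong exponent.
The step shows: -θ**4*sin(θ) + 3*θ**2*cos(θ)
The correct value should be: -θ**3*sin(θ) + 3*θ**2*cos(θ)

Explanation: The exponent 3 on θ was incorrectly written as 4: the term -θ**3*sin(θ) was incorrectly written as -θ**4*sin(θ)
The later steps are derived from this incorrect expression, so the error originates in Step 2.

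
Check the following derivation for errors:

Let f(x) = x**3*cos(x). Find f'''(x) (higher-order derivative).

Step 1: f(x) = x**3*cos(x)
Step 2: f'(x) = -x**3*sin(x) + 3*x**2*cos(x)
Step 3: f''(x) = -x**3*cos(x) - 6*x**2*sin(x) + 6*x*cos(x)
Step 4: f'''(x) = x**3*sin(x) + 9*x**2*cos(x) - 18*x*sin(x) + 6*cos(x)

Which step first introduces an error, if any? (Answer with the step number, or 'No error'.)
Step 4

Step 4 is incorrect due to a sign flip.
The step shows: x**3*sin(x) + 9*x**2*cos(x) - 18*x*sin(x) + 6*cos(x)
The correct value should be: x**3*sin(x) - 9*x**2*cos(x) - 18*x*sin(x) + 6*cos(x)

Explanation: The sign of one term was flipped: the term -9*x**2*cos(x) was incorrectly written as 9*x**2*cos(x)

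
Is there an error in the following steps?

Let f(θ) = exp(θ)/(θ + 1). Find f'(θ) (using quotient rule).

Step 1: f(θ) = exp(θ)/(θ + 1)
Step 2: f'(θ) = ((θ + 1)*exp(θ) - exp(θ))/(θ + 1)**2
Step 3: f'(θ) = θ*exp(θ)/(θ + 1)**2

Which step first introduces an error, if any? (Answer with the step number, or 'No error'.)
No error

All steps in this derivation are correct.
The final answer f'(θ) = θ*exp(θ)/(θ + 1)**2 is valid.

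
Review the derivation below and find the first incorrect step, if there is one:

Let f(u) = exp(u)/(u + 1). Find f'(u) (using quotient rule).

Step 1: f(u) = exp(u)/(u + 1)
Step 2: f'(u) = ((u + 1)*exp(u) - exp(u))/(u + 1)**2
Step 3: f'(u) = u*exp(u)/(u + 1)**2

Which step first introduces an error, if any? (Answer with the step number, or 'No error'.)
No error

All steps in this derivation are correct.
The final answer f'(u) = u*exp(u)/(u + 1)**2 is valid.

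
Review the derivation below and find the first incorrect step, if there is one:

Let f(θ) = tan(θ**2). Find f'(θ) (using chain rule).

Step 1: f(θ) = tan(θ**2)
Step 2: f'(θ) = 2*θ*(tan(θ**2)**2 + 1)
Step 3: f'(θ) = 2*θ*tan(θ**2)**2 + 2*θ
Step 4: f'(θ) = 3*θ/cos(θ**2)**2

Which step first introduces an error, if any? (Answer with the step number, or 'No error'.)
Step 4

Step 4 is incorrect due to a wrong coefficient.
The step shows: 3*θ/cos(θ**2)**2
The correct value should be: 2*θ/cos(θ**2)**2

Explanation: The coefficient 2 was incorrectly written as 3: the term 2*θ/cos(θ**2)**2 was incorrectly written as 3*θ/cos(θ**2)**2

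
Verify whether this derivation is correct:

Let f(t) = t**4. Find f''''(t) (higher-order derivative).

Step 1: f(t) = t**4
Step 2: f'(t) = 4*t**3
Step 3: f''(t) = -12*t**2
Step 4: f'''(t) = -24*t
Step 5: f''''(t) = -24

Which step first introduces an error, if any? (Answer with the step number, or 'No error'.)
Step 3

Step 3 is incorrect due to a sign flip.
The step shows: -12*t**2
The correct value should be: 12*t**2

Explanation: The sign of the whole expression was flipped: the term 12*t**2 was incorrectly written as -12*t**2
The later steps are derived from this incorrect expression, so the error originates in Step 3.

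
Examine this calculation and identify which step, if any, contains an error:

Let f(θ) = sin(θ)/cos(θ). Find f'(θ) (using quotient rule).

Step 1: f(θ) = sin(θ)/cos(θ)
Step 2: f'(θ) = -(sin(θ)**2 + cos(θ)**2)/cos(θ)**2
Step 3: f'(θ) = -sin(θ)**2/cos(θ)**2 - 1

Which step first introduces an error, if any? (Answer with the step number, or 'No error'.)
Step 2

Step 2 is incorrect due to a sign flip.
The step shows: -(sin(θ)**2 + cos(θ)**2)/cos(θ)**2
The correct value should be: (sin(θ)**2 + cos(θ)**2)/cos(θ)**2

Explanation: The sign of the whole expression was flipped: the term (sin(θ)**2 + cos(θ)**2)/cos(θ)**2 was incorrectly written as -(sin(θ)**2 + cos(θ)**2)/cos(θ)**2
The later steps are derived from this incorrect expression, so the error originates in Step 2.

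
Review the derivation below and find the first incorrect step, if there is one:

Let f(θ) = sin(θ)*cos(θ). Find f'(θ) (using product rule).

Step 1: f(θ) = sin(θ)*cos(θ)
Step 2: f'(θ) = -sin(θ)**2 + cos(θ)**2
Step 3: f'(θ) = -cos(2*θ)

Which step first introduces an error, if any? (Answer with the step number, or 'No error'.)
Step 3

Step 3 is incorrect due to a sign flip.
The step shows: -cos(2*θ)
The correct value should be: cos(2*θ)

Explanation: The sign of the whole expression was flipped: the term cos(2*θ) was incorrectly written as -cos(2*θ)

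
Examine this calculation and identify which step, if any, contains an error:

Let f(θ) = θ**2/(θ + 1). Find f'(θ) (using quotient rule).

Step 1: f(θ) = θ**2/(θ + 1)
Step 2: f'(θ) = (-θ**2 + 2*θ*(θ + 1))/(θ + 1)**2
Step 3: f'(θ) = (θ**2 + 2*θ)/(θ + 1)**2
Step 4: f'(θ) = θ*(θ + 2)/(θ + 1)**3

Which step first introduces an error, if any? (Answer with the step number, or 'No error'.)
Step 4

Step 4 is incorrect due to a wrong exponent.
The step shows: θ*(θ + 2)/(θ + 1)**3
The correct value should be: θ*(θ + 2)/(θ + 1)**2

Explanation: The exponent -2 on θ + 1 was incorrectly written as -3: the term θ*(θ + 2)/(θ + 1)**2 was incorrectly written as θ*(θ + 2)/(θ + 1)**3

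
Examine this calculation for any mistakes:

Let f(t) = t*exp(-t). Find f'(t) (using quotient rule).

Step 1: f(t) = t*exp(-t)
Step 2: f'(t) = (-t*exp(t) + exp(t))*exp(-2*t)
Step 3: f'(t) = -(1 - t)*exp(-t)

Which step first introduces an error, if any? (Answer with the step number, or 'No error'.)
Step 3

Step 3 is incorrect due to a sign flip.
The step shows: -(1 - t)*exp(-t)
The correct value should be: (1 - t)*exp(-t)

Explanation: The sign of the whole expression was flipped: the term (1 - t)*exp(-t) was incorrectly written as -(1 - t)*exp(-t)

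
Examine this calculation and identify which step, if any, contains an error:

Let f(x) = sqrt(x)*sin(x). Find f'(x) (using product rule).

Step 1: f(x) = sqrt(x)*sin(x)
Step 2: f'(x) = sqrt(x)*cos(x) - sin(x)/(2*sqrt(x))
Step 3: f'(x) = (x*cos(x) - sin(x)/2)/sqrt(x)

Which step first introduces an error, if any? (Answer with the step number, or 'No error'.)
Step 2

Step 2 is incorrect due to a sign flip.
The step shows: sqrt(x)*cos(x) - sin(x)/(2*sqrt(x))
The correct value should be: sqrt(x)*cos(x) + sin(x)/(2*sqrt(x))

Explanation: The sign of one term was flipped: the term sin(x)/(2*sqrt(x)) was incorrectly written as -sin(x)/(2*sqrt(x))
The later steps are derived from this incorrect expression, so the error originates in Step 2.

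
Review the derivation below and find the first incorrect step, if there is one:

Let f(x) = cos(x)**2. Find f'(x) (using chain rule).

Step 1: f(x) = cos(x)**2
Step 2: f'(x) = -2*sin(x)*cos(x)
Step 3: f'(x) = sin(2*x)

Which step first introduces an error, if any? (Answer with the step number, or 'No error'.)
Step 3

Step 3 is incorrect due to a sign flip.
The step shows: sin(2*x)
The correct value should be: -sin(2*x)

Explanation: The sign of the whole expression was flipped: the term -sin(2*x) was incorrectly written as sin(2*x)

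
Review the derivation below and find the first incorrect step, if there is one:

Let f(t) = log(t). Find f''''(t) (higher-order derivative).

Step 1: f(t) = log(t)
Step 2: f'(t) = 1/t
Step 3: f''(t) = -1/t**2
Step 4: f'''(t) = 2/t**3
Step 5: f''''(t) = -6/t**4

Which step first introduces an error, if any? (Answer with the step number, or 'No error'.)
No error

All steps in this derivation are correct.
The final answer f''''(t) = -6/t**4 is valid.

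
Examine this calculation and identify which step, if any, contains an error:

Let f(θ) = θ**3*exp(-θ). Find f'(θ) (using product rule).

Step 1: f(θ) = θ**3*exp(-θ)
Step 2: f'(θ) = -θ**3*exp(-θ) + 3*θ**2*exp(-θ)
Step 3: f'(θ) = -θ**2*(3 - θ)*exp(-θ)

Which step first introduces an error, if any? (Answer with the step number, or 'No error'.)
Step 3

Step 3 is incorrect due to a sign flip.
The step shows: -θ**2*(3 - θ)*exp(-θ)
The correct value should be: θ**2*(3 - θ)*exp(-θ)

Explanation: The sign of the whole expression was flipped: the term θ**2*(3 - θ)*exp(-θ) was incorrectly written as -θ**2*(3 - θ)*exp(-θ)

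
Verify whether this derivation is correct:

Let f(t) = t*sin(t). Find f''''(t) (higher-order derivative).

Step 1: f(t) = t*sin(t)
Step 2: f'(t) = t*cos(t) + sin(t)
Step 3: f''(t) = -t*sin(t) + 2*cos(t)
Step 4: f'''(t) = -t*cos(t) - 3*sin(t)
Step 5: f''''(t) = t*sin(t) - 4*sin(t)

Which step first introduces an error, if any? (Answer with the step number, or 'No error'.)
Step 5

Step 5 is incorrect due to a wrong trig function.
The step shows: t*sin(t) - 4*sin(t)
The correct value should be: t*sin(t) - 4*cos(t)

Explanation: cos(t) was incorrectly written as sin(t): the term -4*cos(t) was incorrectly written as -4*sin(t)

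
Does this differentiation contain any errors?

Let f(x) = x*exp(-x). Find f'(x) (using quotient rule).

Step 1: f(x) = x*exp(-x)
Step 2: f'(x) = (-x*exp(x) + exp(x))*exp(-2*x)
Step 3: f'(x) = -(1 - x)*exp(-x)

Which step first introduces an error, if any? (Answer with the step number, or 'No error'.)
Step 3

Step 3 is incorrect due to a sign flip.
The step shows: -(1 - x)*exp(-x)
The correct value should be: (1 - x)*exp(-x)

Explanation: The sign of the whole expression was flipped: the term (1 - x)*exp(-x) was incorrectly written as -(1 - x)*exp(-x)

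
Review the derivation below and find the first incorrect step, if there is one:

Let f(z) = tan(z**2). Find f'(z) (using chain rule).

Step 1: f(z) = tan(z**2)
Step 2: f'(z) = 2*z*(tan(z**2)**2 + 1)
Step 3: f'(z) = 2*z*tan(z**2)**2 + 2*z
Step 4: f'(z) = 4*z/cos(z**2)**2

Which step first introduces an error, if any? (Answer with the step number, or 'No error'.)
Step 4

Step 4 is incorrect due to a wrong coefficient.
The step shows: 4*z/cos(z**2)**2
The correct value should be: 2*z/cos(z**2)**2

Explanation: The coefficient 2 was incorrectly written as 4: the term 2*z/cos(z**2)**2 was incorrectly written as 4*z/cos(z**2)**2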